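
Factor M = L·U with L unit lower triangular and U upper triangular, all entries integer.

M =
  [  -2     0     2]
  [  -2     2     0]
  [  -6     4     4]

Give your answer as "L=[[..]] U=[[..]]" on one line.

L=[[1,0,0],[1,1,0],[3,2,1]] U=[[-2,0,2],[0,2,-2],[0,0,2]]

  R1 -= 1·R0 → [0,2,-2]
  R2 -= 3·R0 → [0,4,-2]
  R2 -= 2·R1 → [0,0,2]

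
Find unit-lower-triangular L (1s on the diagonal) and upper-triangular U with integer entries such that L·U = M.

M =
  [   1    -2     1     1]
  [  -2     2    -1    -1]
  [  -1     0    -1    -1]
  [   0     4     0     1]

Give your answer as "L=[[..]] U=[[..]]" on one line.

L=[[1,0,0,0],[-2,1,0,0],[-1,1,1,0],[0,-2,-2,1]] U=[[1,-2,1,1],[0,-2,1,1],[0,0,-1,-1],[0,0,0,1]]

  R1 -= -2·R0 → [0,-2,1,1]
  R2 -= -1·R0 → [0,-2,0,0]
  R3 -= 0·R0 → [0,4,0,1]
  R2 -= 1·R1 → [0,0,-1,-1]
  R3 -= -2·R1 → [0,0,2,3]
  R3 -= -2·R2 → [0,0,0,1]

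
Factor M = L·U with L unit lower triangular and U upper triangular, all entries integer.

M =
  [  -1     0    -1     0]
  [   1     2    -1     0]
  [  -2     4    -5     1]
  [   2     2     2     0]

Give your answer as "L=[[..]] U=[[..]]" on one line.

L=[[1,0,0,0],[-1,1,0,0],[2,2,1,0],[-2,1,2,1]] U=[[-1,0,-1,0],[0,2,-2,0],[0,0,1,1],[0,0,0,-2]]

  R1 -= -1·R0 → [0,2,-2,0]
  R2 -= 2·R0 → [0,4,-3,1]
  R3 -= -2·R0 → [0,2,0,0]
  R2 -= 2·R1 → [0,0,1,1]
  R3 -= 1·R1 → [0,0,2,0]
  R3 -= 2·R2 → [0,0,0,-2]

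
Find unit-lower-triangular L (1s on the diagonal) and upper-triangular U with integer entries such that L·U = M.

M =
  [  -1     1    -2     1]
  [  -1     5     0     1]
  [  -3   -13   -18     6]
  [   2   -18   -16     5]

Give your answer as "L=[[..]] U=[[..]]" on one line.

L=[[1,0,0,0],[1,1,0,0],[3,-4,1,0],[-2,-4,3,1]] U=[[-1,1,-2,1],[0,4,2,0],[0,0,-4,3],[0,0,0,-2]]

  R1 -= 1·R0 → [0,4,2,0]
  R2 -= 3·R0 → [0,-16,-12,3]
  R3 -= -2·R0 → [0,-16,-20,7]
  R2 -= -4·R1 → [0,0,-4,3]
  R3 -= -4·R1 → [0,0,-12,7]
  R3 -= 3·R2 → [0,0,0,-2]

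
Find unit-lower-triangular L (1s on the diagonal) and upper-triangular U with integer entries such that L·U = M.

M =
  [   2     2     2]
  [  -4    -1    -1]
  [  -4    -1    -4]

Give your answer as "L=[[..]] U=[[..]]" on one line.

L=[[1,0,0],[-2,1,0],[-2,1,1]] U=[[2,2,2],[0,3,3],[0,0,-3]]

  row1 -= -2·row0 → [0,3,3]
  row2 -= -2·row0 → [0,3,0]
  row2 -= 1·row1 → [0,0,-3]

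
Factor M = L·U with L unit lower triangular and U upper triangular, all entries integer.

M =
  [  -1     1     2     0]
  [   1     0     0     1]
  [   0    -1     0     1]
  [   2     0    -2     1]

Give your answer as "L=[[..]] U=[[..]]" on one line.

L=[[1,0,0,0],[-1,1,0,0],[0,-1,1,0],[-2,2,-1,1]] U=[[-1,1,2,0],[0,1,2,1],[0,0,2,2],[0,0,0,1]]

  r1 -= -1·r0 → [0,1,2,1]
  r2 -= 0·r0 → [0,-1,0,1]
  r3 -= -2·r0 → [0,2,2,1]
  r2 -= -1·r1 → [0,0,2,2]
  r3 -= 2·r1 → [0,0,-2,-1]
  r3 -= -1·r2 → [0,0,0,1]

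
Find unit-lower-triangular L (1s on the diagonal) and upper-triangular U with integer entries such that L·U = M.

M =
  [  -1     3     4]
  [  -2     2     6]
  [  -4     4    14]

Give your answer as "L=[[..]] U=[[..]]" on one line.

  r1 -= 2·r0 → [0,-4,-2]
  r2 -= 4·r0 → [0,-8,-2]
  r2 -= 2·r1 → [0,0,2]

L=[[1,0,0],[2,1,0],[4,2,1]] U=[[-1,3,4],[0,-4,-2],[0,0,2]]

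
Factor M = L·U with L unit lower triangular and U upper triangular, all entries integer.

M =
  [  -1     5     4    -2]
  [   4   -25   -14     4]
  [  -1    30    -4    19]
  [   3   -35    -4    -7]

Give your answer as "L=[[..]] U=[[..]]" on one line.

L=[[1,0,0,0],[-4,1,0,0],[1,-5,1,0],[-3,4,0,1]] U=[[-1,5,4,-2],[0,-5,2,-4],[0,0,2,1],[0,0,0,3]]

  r1 -= -4·r0 → [0,-5,2,-4]
  r2 -= 1·r0 → [0,25,-8,21]
  r3 -= -3·r0 → [0,-20,8,-13]
  r2 -= -5·r1 → [0,0,2,1]
  r3 -= 4·r1 → [0,0,0,3]
  r3 -= 0·r2 → [0,0,0,3]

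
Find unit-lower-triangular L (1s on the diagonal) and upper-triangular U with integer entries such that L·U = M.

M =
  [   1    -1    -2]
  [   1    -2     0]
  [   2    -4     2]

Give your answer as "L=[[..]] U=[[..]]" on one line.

L=[[1,0,0],[1,1,0],[2,2,1]] U=[[1,-1,-2],[0,-1,2],[0,0,2]]

  R1 -= 1·R0 → [0,-1,2]
  R2 -= 2·R0 → [0,-2,6]
  R2 -= 2·R1 → [0,0,2]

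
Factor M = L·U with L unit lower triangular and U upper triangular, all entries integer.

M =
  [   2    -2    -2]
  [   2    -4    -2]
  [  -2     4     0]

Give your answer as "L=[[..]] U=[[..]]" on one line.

  r1 -= 1·r0 → [0,-2,0]
  r2 -= -1·r0 → [0,2,-2]
  r2 -= -1·r1 → [0,0,-2]

L=[[1,0,0],[1,1,0],[-1,-1,1]] U=[[2,-2,-2],[0,-2,0],[0,0,-2]]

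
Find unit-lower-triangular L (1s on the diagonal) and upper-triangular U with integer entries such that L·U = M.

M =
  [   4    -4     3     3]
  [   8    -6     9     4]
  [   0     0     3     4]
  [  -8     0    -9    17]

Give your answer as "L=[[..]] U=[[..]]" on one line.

L=[[1,0,0,0],[2,1,0,0],[0,0,1,0],[-2,-4,3,1]] U=[[4,-4,3,3],[0,2,3,-2],[0,0,3,4],[0,0,0,3]]

  r1 -= 2·r0 → [0,2,3,-2]
  r2 -= 0·r0 → [0,0,3,4]
  r3 -= -2·r0 → [0,-8,-3,23]
  r2 -= 0·r1 → [0,0,3,4]
  r3 -= -4·r1 → [0,0,9,15]
  r3 -= 3·r2 → [0,0,0,3]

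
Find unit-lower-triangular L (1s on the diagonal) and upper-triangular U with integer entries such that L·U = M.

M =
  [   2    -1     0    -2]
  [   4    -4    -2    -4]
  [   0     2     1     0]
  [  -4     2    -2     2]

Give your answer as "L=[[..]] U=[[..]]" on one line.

L=[[1,0,0,0],[2,1,0,0],[0,-1,1,0],[-2,0,2,1]] U=[[2,-1,0,-2],[0,-2,-2,0],[0,0,-1,0],[0,0,0,-2]]

  r1 -= 2·r0 → [0,-2,-2,0]
  r2 -= 0·r0 → [0,2,1,0]
  r3 -= -2·r0 → [0,0,-2,-2]
  r2 -= -1·r1 → [0,0,-1,0]
  r3 -= 0·r1 → [0,0,-2,-2]
  r3 -= 2·r2 → [0,0,0,-2]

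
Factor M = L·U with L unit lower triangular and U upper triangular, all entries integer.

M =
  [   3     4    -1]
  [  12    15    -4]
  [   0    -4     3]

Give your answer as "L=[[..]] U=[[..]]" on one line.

  r1 -= 4·r0 → [0,-1,0]
  r2 -= 0·r0 → [0,-4,3]
  r2 -= 4·r1 → [0,0,3]

L=[[1,0,0],[4,1,0],[0,4,1]] U=[[3,4,-1],[0,-1,0],[0,0,3]]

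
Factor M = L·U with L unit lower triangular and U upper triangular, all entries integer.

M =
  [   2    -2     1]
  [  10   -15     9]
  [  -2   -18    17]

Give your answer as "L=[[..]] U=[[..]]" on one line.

  r1 -= 5·r0 → [0,-5,4]
  r2 -= -1·r0 → [0,-20,18]
  r2 -= 4·r1 → [0,0,2]

L=[[1,0,0],[5,1,0],[-1,4,1]] U=[[2,-2,1],[0,-5,4],[0,0,2]]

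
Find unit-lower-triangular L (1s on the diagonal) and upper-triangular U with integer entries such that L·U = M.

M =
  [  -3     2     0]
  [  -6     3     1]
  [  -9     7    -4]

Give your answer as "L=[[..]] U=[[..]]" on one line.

  R1 -= 2·R0 → [0,-1,1]
  R2 -= 3·R0 → [0,1,-4]
  R2 -= -1·R1 → [0,0,-3]

L=[[1,0,0],[2,1,0],[3,-1,1]] U=[[-3,2,0],[0,-1,1],[0,0,-3]]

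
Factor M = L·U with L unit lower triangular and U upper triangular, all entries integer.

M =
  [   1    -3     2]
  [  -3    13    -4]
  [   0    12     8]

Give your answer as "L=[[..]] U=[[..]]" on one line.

L=[[1,0,0],[-3,1,0],[0,3,1]] U=[[1,-3,2],[0,4,2],[0,0,2]]

  r1 -= -3·r0 → [0,4,2]
  r2 -= 0·r0 → [0,12,8]
  r2 -= 3·r1 → [0,0,2]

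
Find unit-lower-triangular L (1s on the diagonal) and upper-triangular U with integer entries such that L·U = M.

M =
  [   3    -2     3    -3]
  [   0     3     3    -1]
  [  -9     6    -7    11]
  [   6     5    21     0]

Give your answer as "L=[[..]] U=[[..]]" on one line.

L=[[1,0,0,0],[0,1,0,0],[-3,0,1,0],[2,3,3,1]] U=[[3,-2,3,-3],[0,3,3,-1],[0,0,2,2],[0,0,0,3]]

  r1 -= 0·r0 → [0,3,3,-1]
  r2 -= -3·r0 → [0,0,2,2]
  r3 -= 2·r0 → [0,9,15,6]
  r2 -= 0·r1 → [0,0,2,2]
  r3 -= 3·r1 → [0,0,6,9]
  r3 -= 3·r2 → [0,0,0,3]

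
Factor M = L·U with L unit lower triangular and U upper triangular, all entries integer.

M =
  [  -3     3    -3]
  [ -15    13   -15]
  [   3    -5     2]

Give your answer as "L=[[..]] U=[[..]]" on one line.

  r1 -= 5·r0 → [0,-2,0]
  r2 -= -1·r0 → [0,-2,-1]
  r2 -= 1·r1 → [0,0,-1]

L=[[1,0,0],[5,1,0],[-1,1,1]] U=[[-3,3,-3],[0,-2,0],[0,0,-1]]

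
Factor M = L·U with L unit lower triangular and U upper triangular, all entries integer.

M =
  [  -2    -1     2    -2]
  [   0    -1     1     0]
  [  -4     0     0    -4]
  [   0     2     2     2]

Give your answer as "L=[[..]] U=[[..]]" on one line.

  r1 -= 0·r0 → [0,-1,1,0]
  r2 -= 2·r0 → [0,2,-4,0]
  r3 -= 0·r0 → [0,2,2,2]
  r2 -= -2·r1 → [0,0,-2,0]
  r3 -= -2·r1 → [0,0,4,2]
  r3 -= -2·r2 → [0,0,0,2]

L=[[1,0,0,0],[0,1,0,0],[2,-2,1,0],[0,-2,-2,1]] U=[[-2,-1,2,-2],[0,-1,1,0],[0,0,-2,0],[0,0,0,2]]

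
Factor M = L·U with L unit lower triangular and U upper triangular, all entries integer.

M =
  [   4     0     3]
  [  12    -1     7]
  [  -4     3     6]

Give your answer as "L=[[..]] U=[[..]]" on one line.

L=[[1,0,0],[3,1,0],[-1,-3,1]] U=[[4,0,3],[0,-1,-2],[0,0,3]]

  R1 -= 3·R0 → [0,-1,-2]
  R2 -= -1·R0 → [0,3,9]
  R2 -= -3·R1 → [0,0,3]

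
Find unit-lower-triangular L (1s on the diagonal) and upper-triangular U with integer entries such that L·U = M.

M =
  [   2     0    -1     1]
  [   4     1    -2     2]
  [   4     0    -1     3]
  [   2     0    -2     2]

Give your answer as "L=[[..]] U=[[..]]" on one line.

  r1 -= 2·r0 → [0,1,0,0]
  r2 -= 2·r0 → [0,0,1,1]
  r3 -= 1·r0 → [0,0,-1,1]
  r2 -= 0·r1 → [0,0,1,1]
  r3 -= 0·r1 → [0,0,-1,1]
  r3 -= -1·r2 → [0,0,0,2]

L=[[1,0,0,0],[2,1,0,0],[2,0,1,0],[1,0,-1,1]] U=[[2,0,-1,1],[0,1,0,0],[0,0,1,1],[0,0,0,2]]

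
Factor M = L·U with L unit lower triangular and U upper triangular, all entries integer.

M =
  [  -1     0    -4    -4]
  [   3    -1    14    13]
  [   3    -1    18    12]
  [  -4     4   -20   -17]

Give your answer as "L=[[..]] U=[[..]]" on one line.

  r1 -= -3·r0 → [0,-1,2,1]
  r2 -= -3·r0 → [0,-1,6,0]
  r3 -= 4·r0 → [0,4,-4,-1]
  r2 -= 1·r1 → [0,0,4,-1]
  r3 -= -4·r1 → [0,0,4,3]
  r3 -= 1·r2 → [0,0,0,4]

L=[[1,0,0,0],[-3,1,0,0],[-3,1,1,0],[4,-4,1,1]] U=[[-1,0,-4,-4],[0,-1,2,1],[0,0,4,-1],[0,0,0,4]]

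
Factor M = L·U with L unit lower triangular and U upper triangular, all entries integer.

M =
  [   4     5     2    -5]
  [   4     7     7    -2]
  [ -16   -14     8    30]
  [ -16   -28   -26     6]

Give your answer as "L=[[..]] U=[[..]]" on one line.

L=[[1,0,0,0],[1,1,0,0],[-4,3,1,0],[-4,-4,2,1]] U=[[4,5,2,-5],[0,2,5,3],[0,0,1,1],[0,0,0,-4]]

  R1 -= 1·R0 → [0,2,5,3]
  R2 -= -4·R0 → [0,6,16,10]
  R3 -= -4·R0 → [0,-8,-18,-14]
  R2 -= 3·R1 → [0,0,1,1]
  R3 -= -4·R1 → [0,0,2,-2]
  R3 -= 2·R2 → [0,0,0,-4]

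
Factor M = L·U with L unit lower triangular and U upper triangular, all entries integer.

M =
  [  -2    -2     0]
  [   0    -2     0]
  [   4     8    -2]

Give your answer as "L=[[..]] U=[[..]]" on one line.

L=[[1,0,0],[0,1,0],[-2,-2,1]] U=[[-2,-2,0],[0,-2,0],[0,0,-2]]

  row1 -= 0·row0 → [0,-2,0]
  row2 -= -2·row0 → [0,4,-2]
  row2 -= -2·row1 → [0,0,-2]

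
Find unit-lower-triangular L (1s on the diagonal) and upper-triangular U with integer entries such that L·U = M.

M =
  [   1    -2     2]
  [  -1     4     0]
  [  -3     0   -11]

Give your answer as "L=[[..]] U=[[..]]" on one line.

L=[[1,0,0],[-1,1,0],[-3,-3,1]] U=[[1,-2,2],[0,2,2],[0,0,1]]

  r1 -= -1·r0 → [0,2,2]
  r2 -= -3·r0 → [0,-6,-5]
  r2 -= -3·r1 → [0,0,1]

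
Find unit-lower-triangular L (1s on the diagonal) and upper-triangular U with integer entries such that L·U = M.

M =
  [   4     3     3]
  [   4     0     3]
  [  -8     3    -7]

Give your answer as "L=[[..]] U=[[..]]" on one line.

L=[[1,0,0],[1,1,0],[-2,-3,1]] U=[[4,3,3],[0,-3,0],[0,0,-1]]

  R1 -= 1·R0 → [0,-3,0]
  R2 -= -2·R0 → [0,9,-1]
  R2 -= -3·R1 → [0,0,-1]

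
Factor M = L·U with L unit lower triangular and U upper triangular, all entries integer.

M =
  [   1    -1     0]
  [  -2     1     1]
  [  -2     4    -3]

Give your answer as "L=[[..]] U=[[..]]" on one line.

L=[[1,0,0],[-2,1,0],[-2,-2,1]] U=[[1,-1,0],[0,-1,1],[0,0,-1]]

  row1 -= -2·row0 → [0,-1,1]
  row2 -= -2·row0 → [0,2,-3]
  row2 -= -2·row1 → [0,0,-1]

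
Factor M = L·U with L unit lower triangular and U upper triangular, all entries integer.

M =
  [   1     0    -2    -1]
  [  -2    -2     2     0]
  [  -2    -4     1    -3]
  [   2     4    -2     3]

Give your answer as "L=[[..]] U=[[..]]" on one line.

  r1 -= -2·r0 → [0,-2,-2,-2]
  r2 -= -2·r0 → [0,-4,-3,-5]
  r3 -= 2·r0 → [0,4,2,5]
  r2 -= 2·r1 → [0,0,1,-1]
  r3 -= -2·r1 → [0,0,-2,1]
  r3 -= -2·r2 → [0,0,0,-1]

L=[[1,0,0,0],[-2,1,0,0],[-2,2,1,0],[2,-2,-2,1]] U=[[1,0,-2,-1],[0,-2,-2,-2],[0,0,1,-1],[0,0,0,-1]]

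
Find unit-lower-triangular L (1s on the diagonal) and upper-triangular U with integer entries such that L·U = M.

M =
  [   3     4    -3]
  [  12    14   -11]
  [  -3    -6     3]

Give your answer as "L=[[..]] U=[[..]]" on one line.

L=[[1,0,0],[4,1,0],[-1,1,1]] U=[[3,4,-3],[0,-2,1],[0,0,-1]]

  R1 -= 4·R0 → [0,-2,1]
  R2 -= -1·R0 → [0,-2,0]
  R2 -= 1·R1 → [0,0,-1]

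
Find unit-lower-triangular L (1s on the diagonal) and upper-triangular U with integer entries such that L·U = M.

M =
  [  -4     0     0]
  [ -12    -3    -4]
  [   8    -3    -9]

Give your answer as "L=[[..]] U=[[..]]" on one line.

  row1 -= 3·row0 → [0,-3,-4]
  row2 -= -2·row0 → [0,-3,-9]
  row2 -= 1·row1 → [0,0,-5]

L=[[1,0,0],[3,1,0],[-2,1,1]] U=[[-4,0,0],[0,-3,-4],[0,0,-5]]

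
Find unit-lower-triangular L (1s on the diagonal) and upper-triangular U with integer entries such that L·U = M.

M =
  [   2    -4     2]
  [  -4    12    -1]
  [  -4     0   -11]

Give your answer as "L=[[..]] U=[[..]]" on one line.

  r1 -= -2·r0 → [0,4,3]
  r2 -= -2·r0 → [0,-8,-7]
  r2 -= -2·r1 → [0,0,-1]

L=[[1,0,0],[-2,1,0],[-2,-2,1]] U=[[2,-4,2],[0,4,3],[0,0,-1]]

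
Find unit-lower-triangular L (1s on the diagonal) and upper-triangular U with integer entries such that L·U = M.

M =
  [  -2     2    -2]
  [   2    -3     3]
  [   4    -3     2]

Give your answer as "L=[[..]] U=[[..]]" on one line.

L=[[1,0,0],[-1,1,0],[-2,-1,1]] U=[[-2,2,-2],[0,-1,1],[0,0,-1]]

  r1 -= -1·r0 → [0,-1,1]
  r2 -= -2·r0 → [0,1,-2]
  r2 -= -1·r1 → [0,0,-1]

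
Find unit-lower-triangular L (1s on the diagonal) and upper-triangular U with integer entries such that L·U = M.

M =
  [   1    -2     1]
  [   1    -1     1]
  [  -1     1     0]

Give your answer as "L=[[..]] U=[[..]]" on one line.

  R1 -= 1·R0 → [0,1,0]
  R2 -= -1·R0 → [0,-1,1]
  R2 -= -1·R1 → [0,0,1]

L=[[1,0,0],[1,1,0],[-1,-1,1]] U=[[1,-2,1],[0,1,0],[0,0,1]]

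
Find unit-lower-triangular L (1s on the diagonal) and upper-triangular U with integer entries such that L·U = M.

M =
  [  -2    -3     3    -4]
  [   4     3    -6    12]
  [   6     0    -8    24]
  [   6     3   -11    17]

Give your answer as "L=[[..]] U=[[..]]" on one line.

L=[[1,0,0,0],[-2,1,0,0],[-3,3,1,0],[-3,2,-2,1]] U=[[-2,-3,3,-4],[0,-3,0,4],[0,0,1,0],[0,0,0,-3]]

  r1 -= -2·r0 → [0,-3,0,4]
  r2 -= -3·r0 → [0,-9,1,12]
  r3 -= -3·r0 → [0,-6,-2,5]
  r2 -= 3·r1 → [0,0,1,0]
  r3 -= 2·r1 → [0,0,-2,-3]
  r3 -= -2·r2 → [0,0,0,-3]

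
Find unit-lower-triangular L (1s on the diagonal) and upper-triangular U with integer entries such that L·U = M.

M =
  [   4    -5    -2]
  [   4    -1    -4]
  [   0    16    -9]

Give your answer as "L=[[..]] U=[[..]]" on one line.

L=[[1,0,0],[1,1,0],[0,4,1]] U=[[4,-5,-2],[0,4,-2],[0,0,-1]]

  R1 -= 1·R0 → [0,4,-2]
  R2 -= 0·R0 → [0,16,-9]
  R2 -= 4·R1 → [0,0,-1]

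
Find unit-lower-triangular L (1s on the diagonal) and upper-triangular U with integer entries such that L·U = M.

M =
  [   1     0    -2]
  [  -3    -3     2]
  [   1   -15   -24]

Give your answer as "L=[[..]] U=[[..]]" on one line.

L=[[1,0,0],[-3,1,0],[1,5,1]] U=[[1,0,-2],[0,-3,-4],[0,0,-2]]

  R1 -= -3·R0 → [0,-3,-4]
  R2 -= 1·R0 → [0,-15,-22]
  R2 -= 5·R1 → [0,0,-2]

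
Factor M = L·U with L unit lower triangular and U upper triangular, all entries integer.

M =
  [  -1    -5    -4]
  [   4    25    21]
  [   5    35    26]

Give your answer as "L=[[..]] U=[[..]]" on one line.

L=[[1,0,0],[-4,1,0],[-5,2,1]] U=[[-1,-5,-4],[0,5,5],[0,0,-4]]

  row1 -= -4·row0 → [0,5,5]
  row2 -= -5·row0 → [0,10,6]
  row2 -= 2·row1 → [0,0,-4]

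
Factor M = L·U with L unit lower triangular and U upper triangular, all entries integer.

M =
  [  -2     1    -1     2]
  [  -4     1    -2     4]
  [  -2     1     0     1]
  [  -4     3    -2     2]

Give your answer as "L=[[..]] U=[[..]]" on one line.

L=[[1,0,0,0],[2,1,0,0],[1,0,1,0],[2,-1,0,1]] U=[[-2,1,-1,2],[0,-1,0,0],[0,0,1,-1],[0,0,0,-2]]

  row1 -= 2·row0 → [0,-1,0,0]
  row2 -= 1·row0 → [0,0,1,-1]
  row3 -= 2·row0 → [0,1,0,-2]
  row2 -= 0·row1 → [0,0,1,-1]
  row3 -= -1·row1 → [0,0,0,-2]
  row3 -= 0·row2 → [0,0,0,-2]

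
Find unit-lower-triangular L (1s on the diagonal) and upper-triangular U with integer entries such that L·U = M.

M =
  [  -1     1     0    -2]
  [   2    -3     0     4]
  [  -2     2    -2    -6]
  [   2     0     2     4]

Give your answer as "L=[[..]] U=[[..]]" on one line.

  row1 -= -2·row0 → [0,-1,0,0]
  row2 -= 2·row0 → [0,0,-2,-2]
  row3 -= -2·row0 → [0,2,2,0]
  row2 -= 0·row1 → [0,0,-2,-2]
  row3 -= -2·row1 → [0,0,2,0]
  row3 -= -1·row2 → [0,0,0,-2]

L=[[1,0,0,0],[-2,1,0,0],[2,0,1,0],[-2,-2,-1,1]] U=[[-1,1,0,-2],[0,-1,0,0],[0,0,-2,-2],[0,0,0,-2]]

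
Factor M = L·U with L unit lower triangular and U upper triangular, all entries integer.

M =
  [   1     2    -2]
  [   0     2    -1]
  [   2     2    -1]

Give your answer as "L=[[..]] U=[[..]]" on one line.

  row1 -= 0·row0 → [0,2,-1]
  row2 -= 2·row0 → [0,-2,3]
  row2 -= -1·row1 → [0,0,2]

L=[[1,0,0],[0,1,0],[2,-1,1]] U=[[1,2,-2],[0,2,-1],[0,0,2]]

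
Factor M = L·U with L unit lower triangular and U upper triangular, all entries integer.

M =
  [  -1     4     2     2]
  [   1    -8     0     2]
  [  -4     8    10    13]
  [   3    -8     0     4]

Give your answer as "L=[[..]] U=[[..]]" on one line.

L=[[1,0,0,0],[-1,1,0,0],[4,2,1,0],[-3,-1,-4,1]] U=[[-1,4,2,2],[0,-4,2,4],[0,0,-2,-3],[0,0,0,2]]

  r1 -= -1·r0 → [0,-4,2,4]
  r2 -= 4·r0 → [0,-8,2,5]
  r3 -= -3·r0 → [0,4,6,10]
  r2 -= 2·r1 → [0,0,-2,-3]
  r3 -= -1·r1 → [0,0,8,14]
  r3 -= -4·r2 → [0,0,0,2]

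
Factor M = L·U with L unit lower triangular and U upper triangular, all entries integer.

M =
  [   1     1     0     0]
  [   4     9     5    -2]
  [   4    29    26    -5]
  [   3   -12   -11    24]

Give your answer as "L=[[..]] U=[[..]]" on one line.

  r1 -= 4·r0 → [0,5,5,-2]
  r2 -= 4·r0 → [0,25,26,-5]
  r3 -= 3·r0 → [0,-15,-11,24]
  r2 -= 5·r1 → [0,0,1,5]
  r3 -= -3·r1 → [0,0,4,18]
  r3 -= 4·r2 → [0,0,0,-2]

L=[[1,0,0,0],[4,1,0,0],[4,5,1,0],[3,-3,4,1]] U=[[1,1,0,0],[0,5,5,-2],[0,0,1,5],[0,0,0,-2]]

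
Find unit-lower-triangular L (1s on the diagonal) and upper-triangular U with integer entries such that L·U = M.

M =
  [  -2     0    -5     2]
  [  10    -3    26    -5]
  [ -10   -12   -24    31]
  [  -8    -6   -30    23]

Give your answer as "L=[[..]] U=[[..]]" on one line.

L=[[1,0,0,0],[-5,1,0,0],[5,4,1,0],[4,2,4,1]] U=[[-2,0,-5,2],[0,-3,1,5],[0,0,-3,1],[0,0,0,1]]

  R1 -= -5·R0 → [0,-3,1,5]
  R2 -= 5·R0 → [0,-12,1,21]
  R3 -= 4·R0 → [0,-6,-10,15]
  R2 -= 4·R1 → [0,0,-3,1]
  R3 -= 2·R1 → [0,0,-12,5]
  R3 -= 4·R2 → [0,0,0,1]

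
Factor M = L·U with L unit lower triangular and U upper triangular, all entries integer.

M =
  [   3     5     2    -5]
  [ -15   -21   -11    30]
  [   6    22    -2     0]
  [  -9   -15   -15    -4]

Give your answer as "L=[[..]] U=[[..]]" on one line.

L=[[1,0,0,0],[-5,1,0,0],[2,3,1,0],[-3,0,3,1]] U=[[3,5,2,-5],[0,4,-1,5],[0,0,-3,-5],[0,0,0,-4]]

  r1 -= -5·r0 → [0,4,-1,5]
  r2 -= 2·r0 → [0,12,-6,10]
  r3 -= -3·r0 → [0,0,-9,-19]
  r2 -= 3·r1 → [0,0,-3,-5]
  r3 -= 0·r1 → [0,0,-9,-19]
  r3 -= 3·r2 → [0,0,0,-4]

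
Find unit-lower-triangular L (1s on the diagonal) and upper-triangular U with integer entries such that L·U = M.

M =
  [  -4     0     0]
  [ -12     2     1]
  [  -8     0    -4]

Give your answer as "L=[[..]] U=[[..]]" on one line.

L=[[1,0,0],[3,1,0],[2,0,1]] U=[[-4,0,0],[0,2,1],[0,0,-4]]

  r1 -= 3·r0 → [0,2,1]
  r2 -= 2·r0 → [0,0,-4]
  r2 -= 0·r1 → [0,0,-4]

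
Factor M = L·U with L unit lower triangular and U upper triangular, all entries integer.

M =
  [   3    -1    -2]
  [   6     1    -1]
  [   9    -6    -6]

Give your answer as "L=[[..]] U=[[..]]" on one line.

L=[[1,0,0],[2,1,0],[3,-1,1]] U=[[3,-1,-2],[0,3,3],[0,0,3]]

  r1 -= 2·r0 → [0,3,3]
  r2 -= 3·r0 → [0,-3,0]
  r2 -= -1·r1 → [0,0,3]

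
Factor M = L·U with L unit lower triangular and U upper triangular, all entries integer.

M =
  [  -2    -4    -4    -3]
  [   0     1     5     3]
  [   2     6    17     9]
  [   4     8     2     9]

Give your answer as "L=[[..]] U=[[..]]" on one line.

  row1 -= 0·row0 → [0,1,5,3]
  row2 -= -1·row0 → [0,2,13,6]
  row3 -= -2·row0 → [0,0,-6,3]
  row2 -= 2·row1 → [0,0,3,0]
  row3 -= 0·row1 → [0,0,-6,3]
  row3 -= -2·row2 → [0,0,0,3]

L=[[1,0,0,0],[0,1,0,0],[-1,2,1,0],[-2,0,-2,1]] U=[[-2,-4,-4,-3],[0,1,5,3],[0,0,3,0],[0,0,0,3]]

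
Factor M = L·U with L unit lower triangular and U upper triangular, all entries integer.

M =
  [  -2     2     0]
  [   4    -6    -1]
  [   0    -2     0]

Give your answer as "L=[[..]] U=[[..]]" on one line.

  R1 -= -2·R0 → [0,-2,-1]
  R2 -= 0·R0 → [0,-2,0]
  R2 -= 1·R1 → [0,0,1]

L=[[1,0,0],[-2,1,0],[0,1,1]] U=[[-2,2,0],[0,-2,-1],[0,0,1]]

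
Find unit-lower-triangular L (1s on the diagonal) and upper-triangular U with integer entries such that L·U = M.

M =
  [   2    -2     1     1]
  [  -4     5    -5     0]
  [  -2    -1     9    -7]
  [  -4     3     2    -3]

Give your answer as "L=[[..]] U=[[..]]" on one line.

L=[[1,0,0,0],[-2,1,0,0],[-1,-3,1,0],[-2,-1,1,1]] U=[[2,-2,1,1],[0,1,-3,2],[0,0,1,0],[0,0,0,1]]

  row1 -= -2·row0 → [0,1,-3,2]
  row2 -= -1·row0 → [0,-3,10,-6]
  row3 -= -2·row0 → [0,-1,4,-1]
  row2 -= -3·row1 → [0,0,1,0]
  row3 -= -1·row1 → [0,0,1,1]
  row3 -= 1·row2 → [0,0,0,1]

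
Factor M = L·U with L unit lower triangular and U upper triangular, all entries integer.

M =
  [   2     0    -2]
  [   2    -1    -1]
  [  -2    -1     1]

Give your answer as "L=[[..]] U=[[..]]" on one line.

L=[[1,0,0],[1,1,0],[-1,1,1]] U=[[2,0,-2],[0,-1,1],[0,0,-2]]

  row1 -= 1·row0 → [0,-1,1]
  row2 -= -1·row0 → [0,-1,-1]
  row2 -= 1·row1 → [0,0,-2]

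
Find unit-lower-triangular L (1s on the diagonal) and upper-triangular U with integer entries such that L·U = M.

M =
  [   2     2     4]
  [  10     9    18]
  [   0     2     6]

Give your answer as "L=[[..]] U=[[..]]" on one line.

  row1 -= 5·row0 → [0,-1,-2]
  row2 -= 0·row0 → [0,2,6]
  row2 -= -2·row1 → [0,0,2]

L=[[1,0,0],[5,1,0],[0,-2,1]] U=[[2,2,4],[0,-1,-2],[0,0,2]]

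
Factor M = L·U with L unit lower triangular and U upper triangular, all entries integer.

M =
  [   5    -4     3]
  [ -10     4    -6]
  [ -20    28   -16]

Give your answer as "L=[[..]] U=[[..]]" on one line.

  row1 -= -2·row0 → [0,-4,0]
  row2 -= -4·row0 → [0,12,-4]
  row2 -= -3·row1 → [0,0,-4]

L=[[1,0,0],[-2,1,0],[-4,-3,1]] U=[[5,-4,3],[0,-4,0],[0,0,-4]]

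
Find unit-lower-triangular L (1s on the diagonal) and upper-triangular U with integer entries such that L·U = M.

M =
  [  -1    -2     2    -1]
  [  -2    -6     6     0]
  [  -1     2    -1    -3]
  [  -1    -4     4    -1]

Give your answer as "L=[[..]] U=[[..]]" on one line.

L=[[1,0,0,0],[2,1,0,0],[1,-2,1,0],[1,1,0,1]] U=[[-1,-2,2,-1],[0,-2,2,2],[0,0,1,2],[0,0,0,-2]]

  r1 -= 2·r0 → [0,-2,2,2]
  r2 -= 1·r0 → [0,4,-3,-2]
  r3 -= 1·r0 → [0,-2,2,0]
  r2 -= -2·r1 → [0,0,1,2]
  r3 -= 1·r1 → [0,0,0,-2]
  r3 -= 0·r2 → [0,0,0,-2]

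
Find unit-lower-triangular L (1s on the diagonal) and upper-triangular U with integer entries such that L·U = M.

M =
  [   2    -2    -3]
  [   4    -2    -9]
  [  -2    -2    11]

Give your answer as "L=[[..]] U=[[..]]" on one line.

L=[[1,0,0],[2,1,0],[-1,-2,1]] U=[[2,-2,-3],[0,2,-3],[0,0,2]]

  R1 -= 2·R0 → [0,2,-3]
  R2 -= -1·R0 → [0,-4,8]
  R2 -= -2·R1 → [0,0,2]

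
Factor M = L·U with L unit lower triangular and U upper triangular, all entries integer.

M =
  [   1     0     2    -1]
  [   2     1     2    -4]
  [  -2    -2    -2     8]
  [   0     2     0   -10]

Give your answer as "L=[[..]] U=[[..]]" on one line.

  r1 -= 2·r0 → [0,1,-2,-2]
  r2 -= -2·r0 → [0,-2,2,6]
  r3 -= 0·r0 → [0,2,0,-10]
  r2 -= -2·r1 → [0,0,-2,2]
  r3 -= 2·r1 → [0,0,4,-6]
  r3 -= -2·r2 → [0,0,0,-2]

L=[[1,0,0,0],[2,1,0,0],[-2,-2,1,0],[0,2,-2,1]] U=[[1,0,2,-1],[0,1,-2,-2],[0,0,-2,2],[0,0,0,-2]]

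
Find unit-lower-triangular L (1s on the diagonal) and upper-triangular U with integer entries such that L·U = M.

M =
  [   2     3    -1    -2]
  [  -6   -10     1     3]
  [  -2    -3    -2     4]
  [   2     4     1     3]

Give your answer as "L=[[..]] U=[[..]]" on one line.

L=[[1,0,0,0],[-3,1,0,0],[-1,0,1,0],[1,-1,0,1]] U=[[2,3,-1,-2],[0,-1,-2,-3],[0,0,-3,2],[0,0,0,2]]

  R1 -= -3·R0 → [0,-1,-2,-3]
  R2 -= -1·R0 → [0,0,-3,2]
  R3 -= 1·R0 → [0,1,2,5]
  R2 -= 0·R1 → [0,0,-3,2]
  R3 -= -1·R1 → [0,0,0,2]
  R3 -= 0·R2 → [0,0,0,2]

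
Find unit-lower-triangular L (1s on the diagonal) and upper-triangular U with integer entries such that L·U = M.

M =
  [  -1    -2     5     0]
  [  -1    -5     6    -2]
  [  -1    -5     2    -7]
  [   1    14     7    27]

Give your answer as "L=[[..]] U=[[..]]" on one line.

L=[[1,0,0,0],[1,1,0,0],[1,1,1,0],[-1,-4,-4,1]] U=[[-1,-2,5,0],[0,-3,1,-2],[0,0,-4,-5],[0,0,0,-1]]

  R1 -= 1·R0 → [0,-3,1,-2]
  R2 -= 1·R0 → [0,-3,-3,-7]
  R3 -= -1·R0 → [0,12,12,27]
  R2 -= 1·R1 → [0,0,-4,-5]
  R3 -= -4·R1 → [0,0,16,19]
  R3 -= -4·R2 → [0,0,0,-1]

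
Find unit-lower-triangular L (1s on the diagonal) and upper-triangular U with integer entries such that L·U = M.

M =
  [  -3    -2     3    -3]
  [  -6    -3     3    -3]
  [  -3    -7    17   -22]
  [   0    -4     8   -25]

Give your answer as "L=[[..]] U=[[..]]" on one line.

L=[[1,0,0,0],[2,1,0,0],[1,-5,1,0],[0,-4,4,1]] U=[[-3,-2,3,-3],[0,1,-3,3],[0,0,-1,-4],[0,0,0,3]]

  r1 -= 2·r0 → [0,1,-3,3]
  r2 -= 1·r0 → [0,-5,14,-19]
  r3 -= 0·r0 → [0,-4,8,-25]
  r2 -= -5·r1 → [0,0,-1,-4]
  r3 -= -4·r1 → [0,0,-4,-13]
  r3 -= 4·r2 → [0,0,0,3]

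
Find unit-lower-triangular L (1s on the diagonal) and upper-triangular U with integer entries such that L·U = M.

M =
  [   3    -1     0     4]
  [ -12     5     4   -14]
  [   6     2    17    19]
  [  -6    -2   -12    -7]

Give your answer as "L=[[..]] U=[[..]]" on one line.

L=[[1,0,0,0],[-4,1,0,0],[2,4,1,0],[-2,-4,4,1]] U=[[3,-1,0,4],[0,1,4,2],[0,0,1,3],[0,0,0,-3]]

  R1 -= -4·R0 → [0,1,4,2]
  R2 -= 2·R0 → [0,4,17,11]
  R3 -= -2·R0 → [0,-4,-12,1]
  R2 -= 4·R1 → [0,0,1,3]
  R3 -= -4·R1 → [0,0,4,9]
  R3 -= 4·R2 → [0,0,0,-3]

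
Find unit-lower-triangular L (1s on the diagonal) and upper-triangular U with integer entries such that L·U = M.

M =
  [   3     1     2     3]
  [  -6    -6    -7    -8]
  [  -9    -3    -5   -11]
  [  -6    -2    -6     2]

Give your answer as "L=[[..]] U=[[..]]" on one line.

  r1 -= -2·r0 → [0,-4,-3,-2]
  r2 -= -3·r0 → [0,0,1,-2]
  r3 -= -2·r0 → [0,0,-2,8]
  r2 -= 0·r1 → [0,0,1,-2]
  r3 -= 0·r1 → [0,0,-2,8]
  r3 -= -2·r2 → [0,0,0,4]

L=[[1,0,0,0],[-2,1,0,0],[-3,0,1,0],[-2,0,-2,1]] U=[[3,1,2,3],[0,-4,-3,-2],[0,0,1,-2],[0,0,0,4]]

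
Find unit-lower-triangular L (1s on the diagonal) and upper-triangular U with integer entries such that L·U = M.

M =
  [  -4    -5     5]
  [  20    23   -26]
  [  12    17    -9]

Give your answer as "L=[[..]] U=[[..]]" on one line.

  r1 -= -5·r0 → [0,-2,-1]
  r2 -= -3·r0 → [0,2,6]
  r2 -= -1·r1 → [0,0,5]

L=[[1,0,0],[-5,1,0],[-3,-1,1]] U=[[-4,-5,5],[0,-2,-1],[0,0,5]]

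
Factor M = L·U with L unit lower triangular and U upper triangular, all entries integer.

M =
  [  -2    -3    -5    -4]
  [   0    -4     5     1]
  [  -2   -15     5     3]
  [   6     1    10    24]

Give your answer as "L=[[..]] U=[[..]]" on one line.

L=[[1,0,0,0],[0,1,0,0],[1,3,1,0],[-3,2,3,1]] U=[[-2,-3,-5,-4],[0,-4,5,1],[0,0,-5,4],[0,0,0,-2]]

  R1 -= 0·R0 → [0,-4,5,1]
  R2 -= 1·R0 → [0,-12,10,7]
  R3 -= -3·R0 → [0,-8,-5,12]
  R2 -= 3·R1 → [0,0,-5,4]
  R3 -= 2·R1 → [0,0,-15,10]
  R3 -= 3·R2 → [0,0,0,-2]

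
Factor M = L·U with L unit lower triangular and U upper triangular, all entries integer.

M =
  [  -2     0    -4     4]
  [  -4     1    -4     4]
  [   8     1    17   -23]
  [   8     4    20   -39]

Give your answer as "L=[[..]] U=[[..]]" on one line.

L=[[1,0,0,0],[2,1,0,0],[-4,1,1,0],[-4,4,4,1]] U=[[-2,0,-4,4],[0,1,4,-4],[0,0,-3,-3],[0,0,0,5]]

  R1 -= 2·R0 → [0,1,4,-4]
  R2 -= -4·R0 → [0,1,1,-7]
  R3 -= -4·R0 → [0,4,4,-23]
  R2 -= 1·R1 → [0,0,-3,-3]
  R3 -= 4·R1 → [0,0,-12,-7]
  R3 -= 4·R2 → [0,0,0,5]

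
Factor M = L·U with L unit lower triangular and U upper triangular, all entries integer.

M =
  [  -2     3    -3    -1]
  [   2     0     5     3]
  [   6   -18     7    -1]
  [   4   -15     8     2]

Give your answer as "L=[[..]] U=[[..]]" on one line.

L=[[1,0,0,0],[-1,1,0,0],[-3,-3,1,0],[-2,-3,2,1]] U=[[-2,3,-3,-1],[0,3,2,2],[0,0,4,2],[0,0,0,2]]

  row1 -= -1·row0 → [0,3,2,2]
  row2 -= -3·row0 → [0,-9,-2,-4]
  row3 -= -2·row0 → [0,-9,2,0]
  row2 -= -3·row1 → [0,0,4,2]
  row3 -= -3·row1 → [0,0,8,6]
  row3 -= 2·row2 → [0,0,0,2]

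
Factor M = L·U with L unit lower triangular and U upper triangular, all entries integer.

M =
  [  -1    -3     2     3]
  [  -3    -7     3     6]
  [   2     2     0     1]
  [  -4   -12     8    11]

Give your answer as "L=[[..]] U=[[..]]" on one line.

L=[[1,0,0,0],[3,1,0,0],[-2,-2,1,0],[4,0,0,1]] U=[[-1,-3,2,3],[0,2,-3,-3],[0,0,-2,1],[0,0,0,-1]]

  R1 -= 3·R0 → [0,2,-3,-3]
  R2 -= -2·R0 → [0,-4,4,7]
  R3 -= 4·R0 → [0,0,0,-1]
  R2 -= -2·R1 → [0,0,-2,1]
  R3 -= 0·R1 → [0,0,0,-1]
  R3 -= 0·R2 → [0,0,0,-1]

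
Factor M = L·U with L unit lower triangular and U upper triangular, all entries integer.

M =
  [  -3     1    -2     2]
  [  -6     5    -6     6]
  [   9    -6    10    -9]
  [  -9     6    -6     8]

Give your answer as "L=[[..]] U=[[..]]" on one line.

  R1 -= 2·R0 → [0,3,-2,2]
  R2 -= -3·R0 → [0,-3,4,-3]
  R3 -= 3·R0 → [0,3,0,2]
  R2 -= -1·R1 → [0,0,2,-1]
  R3 -= 1·R1 → [0,0,2,0]
  R3 -= 1·R2 → [0,0,0,1]

L=[[1,0,0,0],[2,1,0,0],[-3,-1,1,0],[3,1,1,1]] U=[[-3,1,-2,2],[0,3,-2,2],[0,0,2,-1],[0,0,0,1]]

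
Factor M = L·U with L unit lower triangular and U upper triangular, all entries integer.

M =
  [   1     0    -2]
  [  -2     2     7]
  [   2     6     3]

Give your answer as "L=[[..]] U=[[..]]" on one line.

L=[[1,0,0],[-2,1,0],[2,3,1]] U=[[1,0,-2],[0,2,3],[0,0,-2]]

  R1 -= -2·R0 → [0,2,3]
  R2 -= 2·R0 → [0,6,7]
  R2 -= 3·R1 → [0,0,-2]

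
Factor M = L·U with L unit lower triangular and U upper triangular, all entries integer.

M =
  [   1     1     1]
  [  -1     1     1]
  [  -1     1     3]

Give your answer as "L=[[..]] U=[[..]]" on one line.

L=[[1,0,0],[-1,1,0],[-1,1,1]] U=[[1,1,1],[0,2,2],[0,0,2]]

  row1 -= -1·row0 → [0,2,2]
  row2 -= -1·row0 → [0,2,4]
  row2 -= 1·row1 → [0,0,2]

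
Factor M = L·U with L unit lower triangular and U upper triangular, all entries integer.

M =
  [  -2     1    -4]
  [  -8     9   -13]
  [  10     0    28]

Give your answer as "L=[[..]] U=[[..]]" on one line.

  row1 -= 4·row0 → [0,5,3]
  row2 -= -5·row0 → [0,5,8]
  row2 -= 1·row1 → [0,0,5]

L=[[1,0,0],[4,1,0],[-5,1,1]] U=[[-2,1,-4],[0,5,3],[0,0,5]]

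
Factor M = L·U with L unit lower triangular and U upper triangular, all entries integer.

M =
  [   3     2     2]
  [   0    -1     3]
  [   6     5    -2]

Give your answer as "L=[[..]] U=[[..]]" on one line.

L=[[1,0,0],[0,1,0],[2,-1,1]] U=[[3,2,2],[0,-1,3],[0,0,-3]]

  R1 -= 0·R0 → [0,-1,3]
  R2 -= 2·R0 → [0,1,-6]
  R2 -= -1·R1 → [0,0,-3]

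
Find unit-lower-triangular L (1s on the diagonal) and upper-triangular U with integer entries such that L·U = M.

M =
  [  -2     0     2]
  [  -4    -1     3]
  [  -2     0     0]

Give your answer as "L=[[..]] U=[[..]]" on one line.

  R1 -= 2·R0 → [0,-1,-1]
  R2 -= 1·R0 → [0,0,-2]
  R2 -= 0·R1 → [0,0,-2]

L=[[1,0,0],[2,1,0],[1,0,1]] U=[[-2,0,2],[0,-1,-1],[0,0,-2]]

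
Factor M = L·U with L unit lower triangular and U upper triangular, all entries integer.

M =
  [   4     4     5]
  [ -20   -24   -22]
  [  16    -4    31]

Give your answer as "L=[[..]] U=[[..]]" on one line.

  row1 -= -5·row0 → [0,-4,3]
  row2 -= 4·row0 → [0,-20,11]
  row2 -= 5·row1 → [0,0,-4]

L=[[1,0,0],[-5,1,0],[4,5,1]] U=[[4,4,5],[0,-4,3],[0,0,-4]]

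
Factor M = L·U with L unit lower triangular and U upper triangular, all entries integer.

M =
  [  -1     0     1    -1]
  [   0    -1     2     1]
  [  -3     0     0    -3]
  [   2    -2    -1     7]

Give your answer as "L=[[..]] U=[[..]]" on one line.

L=[[1,0,0,0],[0,1,0,0],[3,0,1,0],[-2,2,1,1]] U=[[-1,0,1,-1],[0,-1,2,1],[0,0,-3,0],[0,0,0,3]]

  R1 -= 0·R0 → [0,-1,2,1]
  R2 -= 3·R0 → [0,0,-3,0]
  R3 -= -2·R0 → [0,-2,1,5]
  R2 -= 0·R1 → [0,0,-3,0]
  R3 -= 2·R1 → [0,0,-3,3]
  R3 -= 1·R2 → [0,0,0,3]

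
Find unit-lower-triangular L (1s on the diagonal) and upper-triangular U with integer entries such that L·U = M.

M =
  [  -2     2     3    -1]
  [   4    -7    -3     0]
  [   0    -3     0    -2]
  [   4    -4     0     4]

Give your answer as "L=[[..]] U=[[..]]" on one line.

L=[[1,0,0,0],[-2,1,0,0],[0,1,1,0],[-2,0,-2,1]] U=[[-2,2,3,-1],[0,-3,3,-2],[0,0,-3,0],[0,0,0,2]]

  row1 -= -2·row0 → [0,-3,3,-2]
  row2 -= 0·row0 → [0,-3,0,-2]
  row3 -= -2·row0 → [0,0,6,2]
  row2 -= 1·row1 → [0,0,-3,0]
  row3 -= 0·row1 → [0,0,6,2]
  row3 -= -2·row2 → [0,0,0,2]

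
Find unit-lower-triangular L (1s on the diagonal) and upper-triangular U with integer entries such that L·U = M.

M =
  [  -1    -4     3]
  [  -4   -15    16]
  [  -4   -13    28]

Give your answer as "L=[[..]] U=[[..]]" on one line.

  R1 -= 4·R0 → [0,1,4]
  R2 -= 4·R0 → [0,3,16]
  R2 -= 3·R1 → [0,0,4]

L=[[1,0,0],[4,1,0],[4,3,1]] U=[[-1,-4,3],[0,1,4],[0,0,4]]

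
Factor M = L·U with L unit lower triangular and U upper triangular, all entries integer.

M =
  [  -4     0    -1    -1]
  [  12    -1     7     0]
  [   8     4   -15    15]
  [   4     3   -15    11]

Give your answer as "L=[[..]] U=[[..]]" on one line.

  row1 -= -3·row0 → [0,-1,4,-3]
  row2 -= -2·row0 → [0,4,-17,13]
  row3 -= -1·row0 → [0,3,-16,10]
  row2 -= -4·row1 → [0,0,-1,1]
  row3 -= -3·row1 → [0,0,-4,1]
  row3 -= 4·row2 → [0,0,0,-3]

L=[[1,0,0,0],[-3,1,0,0],[-2,-4,1,0],[-1,-3,4,1]] U=[[-4,0,-1,-1],[0,-1,4,-3],[0,0,-1,1],[0,0,0,-3]]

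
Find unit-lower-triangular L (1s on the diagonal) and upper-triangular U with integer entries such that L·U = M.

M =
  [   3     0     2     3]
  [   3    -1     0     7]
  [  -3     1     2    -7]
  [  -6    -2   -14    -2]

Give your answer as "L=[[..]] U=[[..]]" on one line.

L=[[1,0,0,0],[1,1,0,0],[-1,-1,1,0],[-2,2,-3,1]] U=[[3,0,2,3],[0,-1,-2,4],[0,0,2,0],[0,0,0,-4]]

  R1 -= 1·R0 → [0,-1,-2,4]
  R2 -= -1·R0 → [0,1,4,-4]
  R3 -= -2·R0 → [0,-2,-10,4]
  R2 -= -1·R1 → [0,0,2,0]
  R3 -= 2·R1 → [0,0,-6,-4]
  R3 -= -3·R2 → [0,0,0,-4]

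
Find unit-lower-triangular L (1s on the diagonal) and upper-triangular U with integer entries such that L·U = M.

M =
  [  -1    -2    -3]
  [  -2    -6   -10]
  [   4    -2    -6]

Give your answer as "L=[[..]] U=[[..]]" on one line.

  r1 -= 2·r0 → [0,-2,-4]
  r2 -= -4·r0 → [0,-10,-18]
  r2 -= 5·r1 → [0,0,2]

L=[[1,0,0],[2,1,0],[-4,5,1]] U=[[-1,-2,-3],[0,-2,-4],[0,0,2]]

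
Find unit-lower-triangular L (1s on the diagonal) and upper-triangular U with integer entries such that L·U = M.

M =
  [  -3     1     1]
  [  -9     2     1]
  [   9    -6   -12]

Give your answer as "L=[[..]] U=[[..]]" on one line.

L=[[1,0,0],[3,1,0],[-3,3,1]] U=[[-3,1,1],[0,-1,-2],[0,0,-3]]

  r1 -= 3·r0 → [0,-1,-2]
  r2 -= -3·r0 → [0,-3,-9]
  r2 -= 3·r1 → [0,0,-3]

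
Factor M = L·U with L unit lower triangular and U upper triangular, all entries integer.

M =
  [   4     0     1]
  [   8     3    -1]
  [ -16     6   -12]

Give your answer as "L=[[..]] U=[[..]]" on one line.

  row1 -= 2·row0 → [0,3,-3]
  row2 -= -4·row0 → [0,6,-8]
  row2 -= 2·row1 → [0,0,-2]

L=[[1,0,0],[2,1,0],[-4,2,1]] U=[[4,0,1],[0,3,-3],[0,0,-2]]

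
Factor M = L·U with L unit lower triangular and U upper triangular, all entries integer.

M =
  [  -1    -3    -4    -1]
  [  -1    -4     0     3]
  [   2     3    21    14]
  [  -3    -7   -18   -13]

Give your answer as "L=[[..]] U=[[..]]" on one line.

  R1 -= 1·R0 → [0,-1,4,4]
  R2 -= -2·R0 → [0,-3,13,12]
  R3 -= 3·R0 → [0,2,-6,-10]
  R2 -= 3·R1 → [0,0,1,0]
  R3 -= -2·R1 → [0,0,2,-2]
  R3 -= 2·R2 → [0,0,0,-2]

L=[[1,0,0,0],[1,1,0,0],[-2,3,1,0],[3,-2,2,1]] U=[[-1,-3,-4,-1],[0,-1,4,4],[0,0,1,0],[0,0,0,-2]]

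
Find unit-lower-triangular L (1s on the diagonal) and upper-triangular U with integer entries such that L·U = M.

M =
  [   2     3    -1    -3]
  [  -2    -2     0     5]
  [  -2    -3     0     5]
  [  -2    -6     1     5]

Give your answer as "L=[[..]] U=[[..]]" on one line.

  R1 -= -1·R0 → [0,1,-1,2]
  R2 -= -1·R0 → [0,0,-1,2]
  R3 -= -1·R0 → [0,-3,0,2]
  R2 -= 0·R1 → [0,0,-1,2]
  R3 -= -3·R1 → [0,0,-3,8]
  R3 -= 3·R2 → [0,0,0,2]

L=[[1,0,0,0],[-1,1,0,0],[-1,0,1,0],[-1,-3,3,1]] U=[[2,3,-1,-3],[0,1,-1,2],[0,0,-1,2],[0,0,0,2]]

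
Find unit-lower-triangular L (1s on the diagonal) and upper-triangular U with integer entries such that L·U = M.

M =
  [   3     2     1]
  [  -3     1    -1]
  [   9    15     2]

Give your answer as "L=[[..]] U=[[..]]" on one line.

  R1 -= -1·R0 → [0,3,0]
  R2 -= 3·R0 → [0,9,-1]
  R2 -= 3·R1 → [0,0,-1]

L=[[1,0,0],[-1,1,0],[3,3,1]] U=[[3,2,1],[0,3,0],[0,0,-1]]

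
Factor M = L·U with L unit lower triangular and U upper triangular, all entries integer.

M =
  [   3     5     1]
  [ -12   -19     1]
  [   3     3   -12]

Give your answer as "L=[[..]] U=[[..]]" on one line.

  R1 -= -4·R0 → [0,1,5]
  R2 -= 1·R0 → [0,-2,-13]
  R2 -= -2·R1 → [0,0,-3]

L=[[1,0,0],[-4,1,0],[1,-2,1]] U=[[3,5,1],[0,1,5],[0,0,-3]]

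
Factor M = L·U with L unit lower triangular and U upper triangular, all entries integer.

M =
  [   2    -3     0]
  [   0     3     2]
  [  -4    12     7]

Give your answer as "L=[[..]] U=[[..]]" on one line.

L=[[1,0,0],[0,1,0],[-2,2,1]] U=[[2,-3,0],[0,3,2],[0,0,3]]

  R1 -= 0·R0 → [0,3,2]
  R2 -= -2·R0 → [0,6,7]
  R2 -= 2·R1 → [0,0,3]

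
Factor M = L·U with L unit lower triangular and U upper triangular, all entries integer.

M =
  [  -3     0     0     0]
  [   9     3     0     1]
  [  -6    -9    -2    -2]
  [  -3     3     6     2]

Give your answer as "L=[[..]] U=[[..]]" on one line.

L=[[1,0,0,0],[-3,1,0,0],[2,-3,1,0],[1,1,-3,1]] U=[[-3,0,0,0],[0,3,0,1],[0,0,-2,1],[0,0,0,4]]

  r1 -= -3·r0 → [0,3,0,1]
  r2 -= 2·r0 → [0,-9,-2,-2]
  r3 -= 1·r0 → [0,3,6,2]
  r2 -= -3·r1 → [0,0,-2,1]
  r3 -= 1·r1 → [0,0,6,1]
  r3 -= -3·r2 → [0,0,0,4]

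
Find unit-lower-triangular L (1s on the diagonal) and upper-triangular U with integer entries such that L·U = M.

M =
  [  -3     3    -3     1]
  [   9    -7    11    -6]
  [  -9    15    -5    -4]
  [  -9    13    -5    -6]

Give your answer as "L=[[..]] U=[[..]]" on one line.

  R1 -= -3·R0 → [0,2,2,-3]
  R2 -= 3·R0 → [0,6,4,-7]
  R3 -= 3·R0 → [0,4,4,-9]
  R2 -= 3·R1 → [0,0,-2,2]
  R3 -= 2·R1 → [0,0,0,-3]
  R3 -= 0·R2 → [0,0,0,-3]

L=[[1,0,0,0],[-3,1,0,0],[3,3,1,0],[3,2,0,1]] U=[[-3,3,-3,1],[0,2,2,-3],[0,0,-2,2],[0,0,0,-3]]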